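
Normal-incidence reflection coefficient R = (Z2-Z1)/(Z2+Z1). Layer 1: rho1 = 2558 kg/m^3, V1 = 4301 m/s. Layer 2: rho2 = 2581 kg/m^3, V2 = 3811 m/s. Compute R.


Z1 = 2558 * 4301 = 11001958
Z2 = 2581 * 3811 = 9836191
R = (9836191 - 11001958) / (9836191 + 11001958) = -1165767 / 20838149 = -0.0559

-0.0559


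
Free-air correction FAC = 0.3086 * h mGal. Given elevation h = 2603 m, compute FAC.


FAC = 0.3086 * h
= 0.3086 * 2603
= 803.2858 mGal

803.2858


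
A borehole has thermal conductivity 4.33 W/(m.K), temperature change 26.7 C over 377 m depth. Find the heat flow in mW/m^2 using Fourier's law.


q = k * dT / dz * 1000
= 4.33 * 26.7 / 377 * 1000
= 0.30666 * 1000
= 306.6605 mW/m^2

306.6605


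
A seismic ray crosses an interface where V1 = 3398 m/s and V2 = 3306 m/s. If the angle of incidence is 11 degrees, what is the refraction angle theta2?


sin(theta1) = sin(11 deg) = 0.190809
sin(theta2) = V2/V1 * sin(theta1) = 3306/3398 * 0.190809 = 0.185643
theta2 = arcsin(0.185643) = 10.6986 degrees

10.6986


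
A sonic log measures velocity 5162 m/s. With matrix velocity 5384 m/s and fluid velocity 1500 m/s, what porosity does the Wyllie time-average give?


1/V - 1/Vm = 1/5162 - 1/5384 = 7.99e-06
1/Vf - 1/Vm = 1/1500 - 1/5384 = 0.00048093
phi = 7.99e-06 / 0.00048093 = 0.0166

0.0166


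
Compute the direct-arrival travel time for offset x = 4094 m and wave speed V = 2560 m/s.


t = x / V
= 4094 / 2560
= 1.5992 s

1.5992


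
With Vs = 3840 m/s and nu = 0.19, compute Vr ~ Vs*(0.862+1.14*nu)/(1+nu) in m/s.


Numerator factor = 0.862 + 1.14*0.19 = 1.0786
Denominator = 1 + 0.19 = 1.19
Vr = 3840 * 1.0786 / 1.19 = 3480.52 m/s

3480.52


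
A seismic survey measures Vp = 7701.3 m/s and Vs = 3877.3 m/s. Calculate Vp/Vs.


Vp/Vs = 7701.3 / 3877.3
= 1.9863

1.9863


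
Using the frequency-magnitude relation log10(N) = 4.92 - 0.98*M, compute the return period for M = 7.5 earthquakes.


log10(N) = 4.92 - 0.98*7.5 = -2.43
N = 10^-2.43 = 0.003715
T = 1/N = 1/0.003715 = 269.1535 years

269.1535


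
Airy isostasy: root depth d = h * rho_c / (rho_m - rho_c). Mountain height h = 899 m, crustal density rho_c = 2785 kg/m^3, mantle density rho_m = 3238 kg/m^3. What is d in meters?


rho_m - rho_c = 3238 - 2785 = 453
d = 899 * 2785 / 453
= 2503715 / 453
= 5526.96 m

5526.96


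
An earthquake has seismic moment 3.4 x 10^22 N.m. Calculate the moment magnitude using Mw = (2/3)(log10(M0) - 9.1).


log10(M0) = log10(3.4 x 10^22) = 22.5315
Mw = 2/3 * (22.5315 - 9.1)
= 2/3 * 13.4315
= 8.95

8.95


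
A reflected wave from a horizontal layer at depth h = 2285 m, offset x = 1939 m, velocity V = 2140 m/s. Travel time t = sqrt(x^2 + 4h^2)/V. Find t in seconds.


x^2 + 4h^2 = 1939^2 + 4*2285^2 = 3759721 + 20884900 = 24644621
sqrt(24644621) = 4964.3349
t = 4964.3349 / 2140 = 2.3198 s

2.3198


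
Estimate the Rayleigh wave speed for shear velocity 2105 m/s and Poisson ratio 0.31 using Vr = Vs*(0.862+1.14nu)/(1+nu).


Numerator factor = 0.862 + 1.14*0.31 = 1.2154
Denominator = 1 + 0.31 = 1.31
Vr = 2105 * 1.2154 / 1.31 = 1952.99 m/s

1952.99


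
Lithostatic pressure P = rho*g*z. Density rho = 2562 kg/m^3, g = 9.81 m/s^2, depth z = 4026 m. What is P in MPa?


P = rho * g * z / 1e6
= 2562 * 9.81 * 4026 / 1e6
= 101186343.72 / 1e6
= 101.1863 MPa

101.1863


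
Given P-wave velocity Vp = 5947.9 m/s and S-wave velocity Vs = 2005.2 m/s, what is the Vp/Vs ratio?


Vp/Vs = 5947.9 / 2005.2
= 2.9662

2.9662


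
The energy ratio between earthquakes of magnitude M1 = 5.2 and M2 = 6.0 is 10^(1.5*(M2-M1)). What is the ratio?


M2 - M1 = 6.0 - 5.2 = 0.8
1.5 * 0.8 = 1.2
ratio = 10^1.2 = 15.85

15.85


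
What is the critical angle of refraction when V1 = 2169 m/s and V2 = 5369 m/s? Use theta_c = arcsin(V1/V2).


V1/V2 = 2169/5369 = 0.403986
theta_c = arcsin(0.403986) = 23.8276 degrees

23.8276


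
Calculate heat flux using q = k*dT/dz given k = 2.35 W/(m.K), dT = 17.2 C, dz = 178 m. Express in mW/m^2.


q = k * dT / dz * 1000
= 2.35 * 17.2 / 178 * 1000
= 0.227079 * 1000
= 227.0787 mW/m^2

227.0787


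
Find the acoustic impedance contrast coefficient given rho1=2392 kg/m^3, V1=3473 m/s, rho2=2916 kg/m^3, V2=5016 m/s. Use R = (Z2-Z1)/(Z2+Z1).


Z1 = 2392 * 3473 = 8307416
Z2 = 2916 * 5016 = 14626656
R = (14626656 - 8307416) / (14626656 + 8307416) = 6319240 / 22934072 = 0.2755

0.2755


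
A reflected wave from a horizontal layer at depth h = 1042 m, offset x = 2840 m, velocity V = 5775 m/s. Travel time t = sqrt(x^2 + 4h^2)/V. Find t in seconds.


x^2 + 4h^2 = 2840^2 + 4*1042^2 = 8065600 + 4343056 = 12408656
sqrt(12408656) = 3522.5922
t = 3522.5922 / 5775 = 0.61 s

0.61


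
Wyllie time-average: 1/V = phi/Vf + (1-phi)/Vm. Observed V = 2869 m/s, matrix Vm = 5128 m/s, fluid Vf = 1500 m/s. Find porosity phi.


1/V - 1/Vm = 1/2869 - 1/5128 = 0.00015355
1/Vf - 1/Vm = 1/1500 - 1/5128 = 0.00047166
phi = 0.00015355 / 0.00047166 = 0.3255

0.3255


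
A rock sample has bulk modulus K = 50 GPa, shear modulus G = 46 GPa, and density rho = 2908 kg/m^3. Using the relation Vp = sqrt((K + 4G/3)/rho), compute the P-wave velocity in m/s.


First compute the effective modulus:
K + 4G/3 = 50e9 + 4*46e9/3 = 111333333333.33 Pa
Then divide by density:
111333333333.33 / 2908 = 38285190.2797 Pa/(kg/m^3)
Take the square root:
Vp = sqrt(38285190.2797) = 6187.5 m/s

6187.5


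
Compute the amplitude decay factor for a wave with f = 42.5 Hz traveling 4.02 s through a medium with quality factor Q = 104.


pi*f*t/Q = pi*42.5*4.02/104 = 5.160972
A/A0 = exp(-5.160972) = 0.005736

0.005736


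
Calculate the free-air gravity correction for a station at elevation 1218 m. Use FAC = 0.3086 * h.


FAC = 0.3086 * h
= 0.3086 * 1218
= 375.8748 mGal

375.8748


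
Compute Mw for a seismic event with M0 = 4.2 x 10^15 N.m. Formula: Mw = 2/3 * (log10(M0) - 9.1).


log10(M0) = log10(4.2 x 10^15) = 15.6232
Mw = 2/3 * (15.6232 - 9.1)
= 2/3 * 6.5232
= 4.35

4.35


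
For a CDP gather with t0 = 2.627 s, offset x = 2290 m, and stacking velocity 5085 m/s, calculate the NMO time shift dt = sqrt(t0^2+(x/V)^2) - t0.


x/Vnmo = 2290/5085 = 0.450344
(x/Vnmo)^2 = 0.20281
t0^2 = 6.901129
sqrt(6.901129 + 0.20281) = 2.665322
dt = 2.665322 - 2.627 = 0.038322

0.038322


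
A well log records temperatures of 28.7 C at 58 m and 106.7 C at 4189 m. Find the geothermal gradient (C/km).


dT = 106.7 - 28.7 = 78.0 C
dz = 4189 - 58 = 4131 m
gradient = dT/dz * 1000 = 78.0/4131 * 1000 = 18.8816 C/km

18.8816


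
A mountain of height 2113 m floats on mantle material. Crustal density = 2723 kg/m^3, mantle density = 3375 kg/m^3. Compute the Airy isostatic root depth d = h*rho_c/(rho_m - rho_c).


rho_m - rho_c = 3375 - 2723 = 652
d = 2113 * 2723 / 652
= 5753699 / 652
= 8824.69 m

8824.69


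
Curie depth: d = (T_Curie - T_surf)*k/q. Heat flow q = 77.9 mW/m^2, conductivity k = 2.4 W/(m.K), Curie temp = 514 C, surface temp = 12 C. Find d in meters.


T_Curie - T_surf = 514 - 12 = 502 C
Convert q to W/m^2: 77.9 mW/m^2 = 0.0779 W/m^2
d = 502 * 2.4 / 0.0779 = 15465.98 m

15465.98


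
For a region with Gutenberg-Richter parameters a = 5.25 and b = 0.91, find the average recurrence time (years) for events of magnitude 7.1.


log10(N) = 5.25 - 0.91*7.1 = -1.211
N = 10^-1.211 = 0.061518
T = 1/N = 1/0.061518 = 16.2555 years

16.2555


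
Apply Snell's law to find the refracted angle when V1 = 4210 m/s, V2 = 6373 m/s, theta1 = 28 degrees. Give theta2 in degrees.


sin(theta1) = sin(28 deg) = 0.469472
sin(theta2) = V2/V1 * sin(theta1) = 6373/4210 * 0.469472 = 0.710675
theta2 = arcsin(0.710675) = 45.2899 degrees

45.2899


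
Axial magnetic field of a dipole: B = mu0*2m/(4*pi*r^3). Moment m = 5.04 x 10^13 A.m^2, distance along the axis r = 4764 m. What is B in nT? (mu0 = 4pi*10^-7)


m = 5.04 x 10^13 = 50400000000000 A.m^2
2m = 100800000000000 A.m^2
r^3 = 4764^3 = 108122295744
B = (4pi*10^-7) * 100800000000000 / (4*pi * 108122295744) * 1e9
= 126669015.79274 / 1358704839994.45 * 1e9
= 93227.7652 nT

93227.7652


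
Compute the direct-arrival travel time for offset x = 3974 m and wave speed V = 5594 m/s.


t = x / V
= 3974 / 5594
= 0.7104 s

0.7104


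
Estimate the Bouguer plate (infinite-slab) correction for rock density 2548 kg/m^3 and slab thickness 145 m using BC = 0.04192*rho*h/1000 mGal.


BC = 0.04192 * rho * h / 1000
= 0.04192 * 2548 * 145 / 1000
= 15.4878 mGal

15.4878


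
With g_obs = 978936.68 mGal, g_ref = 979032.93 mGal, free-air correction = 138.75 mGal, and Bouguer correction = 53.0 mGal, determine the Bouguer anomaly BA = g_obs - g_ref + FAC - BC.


BA = g_obs - g_ref + FAC - BC
= 978936.68 - 979032.93 + 138.75 - 53.0
= -10.5 mGal

-10.5


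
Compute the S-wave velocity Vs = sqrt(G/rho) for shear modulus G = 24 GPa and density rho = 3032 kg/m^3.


Convert G to Pa: G = 24e9 Pa
Compute G/rho = 24e9 / 3032 = 7915567.2823
Vs = sqrt(7915567.2823) = 2813.46 m/s

2813.46


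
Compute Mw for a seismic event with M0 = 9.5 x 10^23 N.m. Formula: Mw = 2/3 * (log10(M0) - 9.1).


log10(M0) = log10(9.5 x 10^23) = 23.9777
Mw = 2/3 * (23.9777 - 9.1)
= 2/3 * 14.8777
= 9.92

9.92


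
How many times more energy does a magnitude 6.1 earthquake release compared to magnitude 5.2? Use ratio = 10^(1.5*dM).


M2 - M1 = 6.1 - 5.2 = 0.9
1.5 * 0.9 = 1.35
ratio = 10^1.35 = 22.39

22.39


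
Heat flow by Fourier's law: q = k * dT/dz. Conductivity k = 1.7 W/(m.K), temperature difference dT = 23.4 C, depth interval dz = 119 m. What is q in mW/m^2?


q = k * dT / dz * 1000
= 1.7 * 23.4 / 119 * 1000
= 0.334286 * 1000
= 334.2857 mW/m^2

334.2857


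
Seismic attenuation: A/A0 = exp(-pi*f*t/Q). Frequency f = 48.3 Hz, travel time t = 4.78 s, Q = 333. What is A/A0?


pi*f*t/Q = pi*48.3*4.78/333 = 2.178114
A/A0 = exp(-2.178114) = 0.113255

0.113255


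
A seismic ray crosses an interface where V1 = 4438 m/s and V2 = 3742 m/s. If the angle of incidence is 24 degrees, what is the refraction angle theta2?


sin(theta1) = sin(24 deg) = 0.406737
sin(theta2) = V2/V1 * sin(theta1) = 3742/4438 * 0.406737 = 0.342949
theta2 = arcsin(0.342949) = 20.0567 degrees

20.0567


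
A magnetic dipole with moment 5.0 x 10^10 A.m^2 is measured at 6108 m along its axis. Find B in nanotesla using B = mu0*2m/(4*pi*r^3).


m = 5.0 x 10^10 = 50000000000 A.m^2
2m = 100000000000 A.m^2
r^3 = 6108^3 = 227875211712
B = (4pi*10^-7) * 100000000000 / (4*pi * 227875211712) * 1e9
= 125663.706144 / 2863564364198.55 * 1e9
= 43.8837 nT

43.8837


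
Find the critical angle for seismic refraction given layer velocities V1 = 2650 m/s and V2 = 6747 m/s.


V1/V2 = 2650/6747 = 0.392767
theta_c = arcsin(0.392767) = 23.1268 degrees

23.1268


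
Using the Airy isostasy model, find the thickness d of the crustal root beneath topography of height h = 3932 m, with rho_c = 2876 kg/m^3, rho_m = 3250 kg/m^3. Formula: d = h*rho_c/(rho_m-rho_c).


rho_m - rho_c = 3250 - 2876 = 374
d = 3932 * 2876 / 374
= 11308432 / 374
= 30236.45 m

30236.45


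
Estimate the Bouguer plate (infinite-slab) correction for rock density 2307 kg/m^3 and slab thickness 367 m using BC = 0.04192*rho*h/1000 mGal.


BC = 0.04192 * rho * h / 1000
= 0.04192 * 2307 * 367 / 1000
= 35.4924 mGal

35.4924


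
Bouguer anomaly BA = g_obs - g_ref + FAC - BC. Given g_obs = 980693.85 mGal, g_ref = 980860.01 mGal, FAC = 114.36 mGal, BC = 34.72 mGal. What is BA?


BA = g_obs - g_ref + FAC - BC
= 980693.85 - 980860.01 + 114.36 - 34.72
= -86.52 mGal

-86.52


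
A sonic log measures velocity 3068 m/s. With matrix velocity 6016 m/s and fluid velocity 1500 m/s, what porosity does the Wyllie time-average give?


1/V - 1/Vm = 1/3068 - 1/6016 = 0.00015972
1/Vf - 1/Vm = 1/1500 - 1/6016 = 0.00050044
phi = 0.00015972 / 0.00050044 = 0.3192

0.3192


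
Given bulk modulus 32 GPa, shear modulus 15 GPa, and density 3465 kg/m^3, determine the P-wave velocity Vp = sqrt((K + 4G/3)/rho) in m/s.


First compute the effective modulus:
K + 4G/3 = 32e9 + 4*15e9/3 = 52000000000.0 Pa
Then divide by density:
52000000000.0 / 3465 = 15007215.0072 Pa/(kg/m^3)
Take the square root:
Vp = sqrt(15007215.0072) = 3873.91 m/s

3873.91


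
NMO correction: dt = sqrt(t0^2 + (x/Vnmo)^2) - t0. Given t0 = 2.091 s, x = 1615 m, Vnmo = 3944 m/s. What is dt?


x/Vnmo = 1615/3944 = 0.409483
(x/Vnmo)^2 = 0.167676
t0^2 = 4.372281
sqrt(4.372281 + 0.167676) = 2.130718
dt = 2.130718 - 2.091 = 0.039718

0.039718


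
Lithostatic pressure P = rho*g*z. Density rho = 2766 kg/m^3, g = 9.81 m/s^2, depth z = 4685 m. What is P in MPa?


P = rho * g * z / 1e6
= 2766 * 9.81 * 4685 / 1e6
= 127124945.1 / 1e6
= 127.1249 MPa

127.1249


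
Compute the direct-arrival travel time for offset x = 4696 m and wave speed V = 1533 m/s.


t = x / V
= 4696 / 1533
= 3.0633 s

3.0633


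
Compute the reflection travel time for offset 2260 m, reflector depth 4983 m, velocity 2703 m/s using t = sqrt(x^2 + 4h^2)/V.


x^2 + 4h^2 = 2260^2 + 4*4983^2 = 5107600 + 99321156 = 104428756
sqrt(104428756) = 10219.0389
t = 10219.0389 / 2703 = 3.7806 s

3.7806


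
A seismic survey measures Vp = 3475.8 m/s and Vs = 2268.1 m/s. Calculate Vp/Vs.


Vp/Vs = 3475.8 / 2268.1
= 1.5325

1.5325


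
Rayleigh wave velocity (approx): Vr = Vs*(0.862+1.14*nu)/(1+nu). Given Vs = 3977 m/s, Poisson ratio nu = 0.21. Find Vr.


Numerator factor = 0.862 + 1.14*0.21 = 1.1014
Denominator = 1 + 0.21 = 1.21
Vr = 3977 * 1.1014 / 1.21 = 3620.06 m/s

3620.06


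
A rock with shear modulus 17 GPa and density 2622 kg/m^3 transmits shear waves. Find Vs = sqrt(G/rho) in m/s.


Convert G to Pa: G = 17e9 Pa
Compute G/rho = 17e9 / 2622 = 6483600.3051
Vs = sqrt(6483600.3051) = 2546.29 m/s

2546.29


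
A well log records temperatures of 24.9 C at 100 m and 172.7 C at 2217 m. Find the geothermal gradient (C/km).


dT = 172.7 - 24.9 = 147.8 C
dz = 2217 - 100 = 2117 m
gradient = dT/dz * 1000 = 147.8/2117 * 1000 = 69.8158 C/km

69.8158


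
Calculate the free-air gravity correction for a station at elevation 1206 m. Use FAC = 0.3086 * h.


FAC = 0.3086 * h
= 0.3086 * 1206
= 372.1716 mGal

372.1716


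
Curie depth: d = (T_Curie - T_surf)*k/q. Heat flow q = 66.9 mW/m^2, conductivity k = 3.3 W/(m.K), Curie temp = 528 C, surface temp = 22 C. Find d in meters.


T_Curie - T_surf = 528 - 22 = 506 C
Convert q to W/m^2: 66.9 mW/m^2 = 0.0669 W/m^2
d = 506 * 3.3 / 0.0669 = 24959.64 m

24959.64


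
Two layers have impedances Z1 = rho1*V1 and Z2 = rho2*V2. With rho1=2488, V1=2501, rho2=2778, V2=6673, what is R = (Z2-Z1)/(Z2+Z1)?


Z1 = 2488 * 2501 = 6222488
Z2 = 2778 * 6673 = 18537594
R = (18537594 - 6222488) / (18537594 + 6222488) = 12315106 / 24760082 = 0.4974

0.4974


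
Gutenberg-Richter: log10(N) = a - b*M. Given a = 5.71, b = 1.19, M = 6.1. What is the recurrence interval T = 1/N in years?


log10(N) = 5.71 - 1.19*6.1 = -1.549
N = 10^-1.549 = 0.028249
T = 1/N = 1/0.028249 = 35.3997 years

35.3997


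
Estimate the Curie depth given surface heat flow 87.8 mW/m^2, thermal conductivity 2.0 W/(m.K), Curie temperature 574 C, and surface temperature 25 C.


T_Curie - T_surf = 574 - 25 = 549 C
Convert q to W/m^2: 87.8 mW/m^2 = 0.0878 W/m^2
d = 549 * 2.0 / 0.0878 = 12505.69 m

12505.69


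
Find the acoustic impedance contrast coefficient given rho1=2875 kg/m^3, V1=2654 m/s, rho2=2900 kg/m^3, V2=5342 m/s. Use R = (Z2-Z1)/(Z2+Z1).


Z1 = 2875 * 2654 = 7630250
Z2 = 2900 * 5342 = 15491800
R = (15491800 - 7630250) / (15491800 + 7630250) = 7861550 / 23122050 = 0.34

0.34


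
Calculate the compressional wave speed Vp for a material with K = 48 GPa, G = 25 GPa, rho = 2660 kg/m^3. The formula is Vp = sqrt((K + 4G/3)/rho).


First compute the effective modulus:
K + 4G/3 = 48e9 + 4*25e9/3 = 81333333333.33 Pa
Then divide by density:
81333333333.33 / 2660 = 30576441.1028 Pa/(kg/m^3)
Take the square root:
Vp = sqrt(30576441.1028) = 5529.6 m/s

5529.6


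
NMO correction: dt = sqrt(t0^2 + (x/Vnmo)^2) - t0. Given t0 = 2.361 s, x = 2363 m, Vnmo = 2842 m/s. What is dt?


x/Vnmo = 2363/2842 = 0.831457
(x/Vnmo)^2 = 0.69132
t0^2 = 5.574321
sqrt(5.574321 + 0.69132) = 2.503126
dt = 2.503126 - 2.361 = 0.142126

0.142126


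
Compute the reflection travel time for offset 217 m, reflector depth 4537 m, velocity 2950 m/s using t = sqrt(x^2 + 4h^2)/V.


x^2 + 4h^2 = 217^2 + 4*4537^2 = 47089 + 82337476 = 82384565
sqrt(82384565) = 9076.5944
t = 9076.5944 / 2950 = 3.0768 s

3.0768


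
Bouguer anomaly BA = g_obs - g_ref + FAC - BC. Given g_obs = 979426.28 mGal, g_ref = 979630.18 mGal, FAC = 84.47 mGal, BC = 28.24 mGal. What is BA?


BA = g_obs - g_ref + FAC - BC
= 979426.28 - 979630.18 + 84.47 - 28.24
= -147.67 mGal

-147.67


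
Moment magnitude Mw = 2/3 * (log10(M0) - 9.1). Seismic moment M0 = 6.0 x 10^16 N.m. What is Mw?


log10(M0) = log10(6.0 x 10^16) = 16.7782
Mw = 2/3 * (16.7782 - 9.1)
= 2/3 * 7.6782
= 5.12

5.12


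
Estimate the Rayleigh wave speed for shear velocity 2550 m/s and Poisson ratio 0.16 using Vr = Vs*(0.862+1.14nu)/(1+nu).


Numerator factor = 0.862 + 1.14*0.16 = 1.0444
Denominator = 1 + 0.16 = 1.16
Vr = 2550 * 1.0444 / 1.16 = 2295.88 m/s

2295.88


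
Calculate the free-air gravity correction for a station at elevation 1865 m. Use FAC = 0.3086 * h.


FAC = 0.3086 * h
= 0.3086 * 1865
= 575.539 mGal

575.539


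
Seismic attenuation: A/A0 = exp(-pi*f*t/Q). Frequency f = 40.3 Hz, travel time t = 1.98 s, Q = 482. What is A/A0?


pi*f*t/Q = pi*40.3*1.98/482 = 0.520083
A/A0 = exp(-0.520083) = 0.594471

0.594471


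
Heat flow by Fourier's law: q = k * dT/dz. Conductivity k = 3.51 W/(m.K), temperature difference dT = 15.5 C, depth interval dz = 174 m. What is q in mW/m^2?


q = k * dT / dz * 1000
= 3.51 * 15.5 / 174 * 1000
= 0.312672 * 1000
= 312.6724 mW/m^2

312.6724


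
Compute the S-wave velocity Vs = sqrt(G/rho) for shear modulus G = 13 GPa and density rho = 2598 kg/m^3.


Convert G to Pa: G = 13e9 Pa
Compute G/rho = 13e9 / 2598 = 5003849.1147
Vs = sqrt(5003849.1147) = 2236.93 m/s

2236.93


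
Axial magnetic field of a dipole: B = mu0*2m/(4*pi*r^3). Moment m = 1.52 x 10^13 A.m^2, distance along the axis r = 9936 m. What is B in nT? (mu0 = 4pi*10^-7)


m = 1.52 x 10^13 = 15200000000000 A.m^2
2m = 30400000000000 A.m^2
r^3 = 9936^3 = 980922617856
B = (4pi*10^-7) * 30400000000000 / (4*pi * 980922617856) * 1e9
= 38201766.667652 / 12326637159985.91 * 1e9
= 3099.1232 nT

3099.1232


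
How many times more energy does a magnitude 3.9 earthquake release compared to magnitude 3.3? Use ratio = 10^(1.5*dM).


M2 - M1 = 3.9 - 3.3 = 0.6
1.5 * 0.6 = 0.9
ratio = 10^0.9 = 7.94

7.94


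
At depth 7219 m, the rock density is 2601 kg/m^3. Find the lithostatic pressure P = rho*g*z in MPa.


P = rho * g * z / 1e6
= 2601 * 9.81 * 7219 / 1e6
= 184198632.39 / 1e6
= 184.1986 MPa

184.1986


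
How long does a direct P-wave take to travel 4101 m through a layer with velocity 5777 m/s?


t = x / V
= 4101 / 5777
= 0.7099 s

0.7099


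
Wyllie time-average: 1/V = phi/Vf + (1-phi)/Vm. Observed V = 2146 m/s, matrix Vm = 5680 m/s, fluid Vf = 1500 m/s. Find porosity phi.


1/V - 1/Vm = 1/2146 - 1/5680 = 0.00028993
1/Vf - 1/Vm = 1/1500 - 1/5680 = 0.00049061
phi = 0.00028993 / 0.00049061 = 0.591

0.591


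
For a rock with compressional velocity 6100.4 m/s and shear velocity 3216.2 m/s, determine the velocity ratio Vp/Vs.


Vp/Vs = 6100.4 / 3216.2
= 1.8968

1.8968


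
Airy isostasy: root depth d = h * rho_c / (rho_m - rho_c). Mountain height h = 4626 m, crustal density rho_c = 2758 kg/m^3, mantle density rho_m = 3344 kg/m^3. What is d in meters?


rho_m - rho_c = 3344 - 2758 = 586
d = 4626 * 2758 / 586
= 12758508 / 586
= 21772.2 m

21772.2


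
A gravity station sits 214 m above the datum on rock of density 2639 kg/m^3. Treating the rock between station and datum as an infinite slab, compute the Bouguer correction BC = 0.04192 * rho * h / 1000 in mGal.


BC = 0.04192 * rho * h / 1000
= 0.04192 * 2639 * 214 / 1000
= 23.6742 mGal

23.6742


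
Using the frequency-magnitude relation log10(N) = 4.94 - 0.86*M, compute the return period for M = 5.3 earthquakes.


log10(N) = 4.94 - 0.86*5.3 = 0.382
N = 10^0.382 = 2.409905
T = 1/N = 1/2.409905 = 0.415 years

0.415


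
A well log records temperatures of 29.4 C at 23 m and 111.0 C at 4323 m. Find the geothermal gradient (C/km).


dT = 111.0 - 29.4 = 81.6 C
dz = 4323 - 23 = 4300 m
gradient = dT/dz * 1000 = 81.6/4300 * 1000 = 18.9767 C/km

18.9767


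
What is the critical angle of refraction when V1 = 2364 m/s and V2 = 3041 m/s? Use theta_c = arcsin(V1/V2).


V1/V2 = 2364/3041 = 0.777376
theta_c = arcsin(0.777376) = 51.0209 degrees

51.0209


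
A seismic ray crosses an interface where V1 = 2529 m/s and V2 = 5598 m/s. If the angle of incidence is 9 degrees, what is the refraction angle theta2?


sin(theta1) = sin(9 deg) = 0.156434
sin(theta2) = V2/V1 * sin(theta1) = 5598/2529 * 0.156434 = 0.346271
theta2 = arcsin(0.346271) = 20.2594 degrees

20.2594


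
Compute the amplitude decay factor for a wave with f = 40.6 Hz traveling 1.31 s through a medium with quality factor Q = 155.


pi*f*t/Q = pi*40.6*1.31/155 = 1.077992
A/A0 = exp(-1.077992) = 0.340278

0.340278


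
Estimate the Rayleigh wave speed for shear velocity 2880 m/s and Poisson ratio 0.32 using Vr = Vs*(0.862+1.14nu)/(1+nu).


Numerator factor = 0.862 + 1.14*0.32 = 1.2268
Denominator = 1 + 0.32 = 1.32
Vr = 2880 * 1.2268 / 1.32 = 2676.65 m/s

2676.65


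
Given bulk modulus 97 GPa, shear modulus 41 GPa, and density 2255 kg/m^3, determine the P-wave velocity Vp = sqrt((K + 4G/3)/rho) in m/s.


First compute the effective modulus:
K + 4G/3 = 97e9 + 4*41e9/3 = 151666666666.67 Pa
Then divide by density:
151666666666.67 / 2255 = 67257945.3067 Pa/(kg/m^3)
Take the square root:
Vp = sqrt(67257945.3067) = 8201.09 m/s

8201.09


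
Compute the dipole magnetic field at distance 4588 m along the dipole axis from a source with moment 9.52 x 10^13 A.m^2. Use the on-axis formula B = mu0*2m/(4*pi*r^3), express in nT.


m = 9.52 x 10^13 = 95200000000000 A.m^2
2m = 190400000000000 A.m^2
r^3 = 4588^3 = 96576225472
B = (4pi*10^-7) * 190400000000000 / (4*pi * 96576225472) * 1e9
= 239263696.497399 / 1213612641817.07 * 1e9
= 197149.9705 nT

197149.9705


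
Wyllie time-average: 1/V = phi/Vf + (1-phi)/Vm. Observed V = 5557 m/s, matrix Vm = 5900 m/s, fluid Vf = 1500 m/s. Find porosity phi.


1/V - 1/Vm = 1/5557 - 1/5900 = 1.046e-05
1/Vf - 1/Vm = 1/1500 - 1/5900 = 0.00049718
phi = 1.046e-05 / 0.00049718 = 0.021

0.021


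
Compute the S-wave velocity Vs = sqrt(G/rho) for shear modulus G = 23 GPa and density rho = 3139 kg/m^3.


Convert G to Pa: G = 23e9 Pa
Compute G/rho = 23e9 / 3139 = 7327174.2593
Vs = sqrt(7327174.2593) = 2706.88 m/s

2706.88


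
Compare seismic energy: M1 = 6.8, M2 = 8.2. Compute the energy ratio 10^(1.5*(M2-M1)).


M2 - M1 = 8.2 - 6.8 = 1.4
1.5 * 1.4 = 2.1
ratio = 10^2.1 = 125.89

125.89


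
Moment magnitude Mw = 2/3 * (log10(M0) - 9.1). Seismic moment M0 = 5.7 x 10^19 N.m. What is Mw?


log10(M0) = log10(5.7 x 10^19) = 19.7559
Mw = 2/3 * (19.7559 - 9.1)
= 2/3 * 10.6559
= 7.1

7.1


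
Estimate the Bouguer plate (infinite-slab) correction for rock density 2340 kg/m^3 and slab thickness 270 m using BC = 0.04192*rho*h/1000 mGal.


BC = 0.04192 * rho * h / 1000
= 0.04192 * 2340 * 270 / 1000
= 26.4851 mGal

26.4851


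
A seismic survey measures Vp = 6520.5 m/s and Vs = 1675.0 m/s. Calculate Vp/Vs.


Vp/Vs = 6520.5 / 1675.0
= 3.8928

3.8928


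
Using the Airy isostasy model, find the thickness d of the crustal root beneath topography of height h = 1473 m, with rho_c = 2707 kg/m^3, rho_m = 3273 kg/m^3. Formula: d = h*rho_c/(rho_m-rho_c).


rho_m - rho_c = 3273 - 2707 = 566
d = 1473 * 2707 / 566
= 3987411 / 566
= 7044.9 m

7044.9


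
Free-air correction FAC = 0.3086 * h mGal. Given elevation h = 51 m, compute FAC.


FAC = 0.3086 * h
= 0.3086 * 51
= 15.7386 mGal

15.7386


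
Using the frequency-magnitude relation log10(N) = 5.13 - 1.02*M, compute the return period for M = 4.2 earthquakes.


log10(N) = 5.13 - 1.02*4.2 = 0.846
N = 10^0.846 = 7.014553
T = 1/N = 1/7.014553 = 0.1426 years

0.1426


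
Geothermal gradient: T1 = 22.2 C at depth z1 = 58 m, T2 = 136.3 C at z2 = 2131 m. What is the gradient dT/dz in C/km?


dT = 136.3 - 22.2 = 114.1 C
dz = 2131 - 58 = 2073 m
gradient = dT/dz * 1000 = 114.1/2073 * 1000 = 55.041 C/km

55.041


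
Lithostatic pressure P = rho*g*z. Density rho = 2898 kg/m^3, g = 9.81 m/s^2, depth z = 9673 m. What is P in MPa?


P = rho * g * z / 1e6
= 2898 * 9.81 * 9673 / 1e6
= 274997392.74 / 1e6
= 274.9974 MPa

274.9974


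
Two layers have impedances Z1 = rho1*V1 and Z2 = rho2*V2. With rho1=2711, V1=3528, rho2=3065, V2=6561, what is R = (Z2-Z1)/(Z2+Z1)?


Z1 = 2711 * 3528 = 9564408
Z2 = 3065 * 6561 = 20109465
R = (20109465 - 9564408) / (20109465 + 9564408) = 10545057 / 29673873 = 0.3554

0.3554


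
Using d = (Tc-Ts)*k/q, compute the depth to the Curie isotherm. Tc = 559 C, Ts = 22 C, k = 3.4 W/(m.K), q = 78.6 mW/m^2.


T_Curie - T_surf = 559 - 22 = 537 C
Convert q to W/m^2: 78.6 mW/m^2 = 0.0786 W/m^2
d = 537 * 3.4 / 0.0786 = 23229.01 m

23229.01


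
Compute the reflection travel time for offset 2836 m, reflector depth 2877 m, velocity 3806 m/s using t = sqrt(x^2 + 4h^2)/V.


x^2 + 4h^2 = 2836^2 + 4*2877^2 = 8042896 + 33108516 = 41151412
sqrt(41151412) = 6414.9366
t = 6414.9366 / 3806 = 1.6855 s

1.6855


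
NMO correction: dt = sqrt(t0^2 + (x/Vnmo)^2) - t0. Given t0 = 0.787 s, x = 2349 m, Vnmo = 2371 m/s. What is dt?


x/Vnmo = 2349/2371 = 0.990721
(x/Vnmo)^2 = 0.981529
t0^2 = 0.619369
sqrt(0.619369 + 0.981529) = 1.265266
dt = 1.265266 - 0.787 = 0.478266

0.478266


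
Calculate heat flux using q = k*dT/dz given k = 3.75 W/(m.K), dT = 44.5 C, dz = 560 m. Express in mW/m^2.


q = k * dT / dz * 1000
= 3.75 * 44.5 / 560 * 1000
= 0.297991 * 1000
= 297.9911 mW/m^2

297.9911


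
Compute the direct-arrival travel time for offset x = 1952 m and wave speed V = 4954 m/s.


t = x / V
= 1952 / 4954
= 0.394 s

0.394


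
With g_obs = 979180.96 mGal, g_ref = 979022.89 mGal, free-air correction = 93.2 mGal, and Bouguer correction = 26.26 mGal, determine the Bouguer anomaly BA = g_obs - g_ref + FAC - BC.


BA = g_obs - g_ref + FAC - BC
= 979180.96 - 979022.89 + 93.2 - 26.26
= 225.01 mGal

225.01


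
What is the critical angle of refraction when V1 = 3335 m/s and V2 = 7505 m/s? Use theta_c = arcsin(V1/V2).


V1/V2 = 3335/7505 = 0.44437
theta_c = arcsin(0.44437) = 26.3831 degrees

26.3831


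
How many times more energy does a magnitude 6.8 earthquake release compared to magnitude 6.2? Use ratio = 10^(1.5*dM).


M2 - M1 = 6.8 - 6.2 = 0.6
1.5 * 0.6 = 0.9
ratio = 10^0.9 = 7.94

7.94


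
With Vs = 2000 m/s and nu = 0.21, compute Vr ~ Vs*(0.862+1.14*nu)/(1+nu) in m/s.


Numerator factor = 0.862 + 1.14*0.21 = 1.1014
Denominator = 1 + 0.21 = 1.21
Vr = 2000 * 1.1014 / 1.21 = 1820.5 m/s

1820.5


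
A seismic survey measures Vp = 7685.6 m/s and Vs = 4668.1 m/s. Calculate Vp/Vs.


Vp/Vs = 7685.6 / 4668.1
= 1.6464

1.6464


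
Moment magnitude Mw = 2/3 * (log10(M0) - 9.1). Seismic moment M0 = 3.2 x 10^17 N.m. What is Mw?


log10(M0) = log10(3.2 x 10^17) = 17.5051
Mw = 2/3 * (17.5051 - 9.1)
= 2/3 * 8.4051
= 5.6

5.6


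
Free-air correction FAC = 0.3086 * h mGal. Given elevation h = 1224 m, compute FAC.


FAC = 0.3086 * h
= 0.3086 * 1224
= 377.7264 mGal

377.7264


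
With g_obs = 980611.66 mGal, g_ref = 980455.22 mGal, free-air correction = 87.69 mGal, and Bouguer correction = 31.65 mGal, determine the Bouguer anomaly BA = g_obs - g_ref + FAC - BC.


BA = g_obs - g_ref + FAC - BC
= 980611.66 - 980455.22 + 87.69 - 31.65
= 212.48 mGal

212.48


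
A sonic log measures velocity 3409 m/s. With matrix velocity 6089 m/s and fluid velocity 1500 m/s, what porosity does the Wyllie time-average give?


1/V - 1/Vm = 1/3409 - 1/6089 = 0.00012911
1/Vf - 1/Vm = 1/1500 - 1/6089 = 0.00050244
phi = 0.00012911 / 0.00050244 = 0.257

0.257


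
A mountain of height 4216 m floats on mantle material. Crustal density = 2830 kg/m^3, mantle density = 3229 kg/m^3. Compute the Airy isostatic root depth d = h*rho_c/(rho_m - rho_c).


rho_m - rho_c = 3229 - 2830 = 399
d = 4216 * 2830 / 399
= 11931280 / 399
= 29902.96 m

29902.96


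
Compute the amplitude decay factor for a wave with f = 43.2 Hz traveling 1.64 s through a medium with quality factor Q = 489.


pi*f*t/Q = pi*43.2*1.64/489 = 0.455165
A/A0 = exp(-0.455165) = 0.634343

0.634343


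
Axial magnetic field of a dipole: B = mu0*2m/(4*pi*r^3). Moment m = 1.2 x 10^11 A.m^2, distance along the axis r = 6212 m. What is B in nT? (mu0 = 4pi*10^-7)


m = 1.2 x 10^11 = 120000000000 A.m^2
2m = 240000000000 A.m^2
r^3 = 6212^3 = 239714520128
B = (4pi*10^-7) * 240000000000 / (4*pi * 239714520128) * 1e9
= 301592.894745 / 3012341501571.71 * 1e9
= 100.1191 nT

100.1191


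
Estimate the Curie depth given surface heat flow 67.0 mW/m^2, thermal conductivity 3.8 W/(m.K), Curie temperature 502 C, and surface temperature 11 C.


T_Curie - T_surf = 502 - 11 = 491 C
Convert q to W/m^2: 67.0 mW/m^2 = 0.067 W/m^2
d = 491 * 3.8 / 0.067 = 27847.76 m

27847.76


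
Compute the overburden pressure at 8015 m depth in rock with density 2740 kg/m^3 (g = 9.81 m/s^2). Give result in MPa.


P = rho * g * z / 1e6
= 2740 * 9.81 * 8015 / 1e6
= 215438391.0 / 1e6
= 215.4384 MPa

215.4384


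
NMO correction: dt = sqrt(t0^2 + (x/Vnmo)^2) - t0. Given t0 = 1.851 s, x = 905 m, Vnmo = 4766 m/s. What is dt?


x/Vnmo = 905/4766 = 0.189887
(x/Vnmo)^2 = 0.036057
t0^2 = 3.426201
sqrt(3.426201 + 0.036057) = 1.860714
dt = 1.860714 - 1.851 = 0.009714

0.009714


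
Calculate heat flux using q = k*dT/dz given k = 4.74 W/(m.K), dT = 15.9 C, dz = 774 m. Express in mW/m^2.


q = k * dT / dz * 1000
= 4.74 * 15.9 / 774 * 1000
= 0.097372 * 1000
= 97.3721 mW/m^2

97.3721


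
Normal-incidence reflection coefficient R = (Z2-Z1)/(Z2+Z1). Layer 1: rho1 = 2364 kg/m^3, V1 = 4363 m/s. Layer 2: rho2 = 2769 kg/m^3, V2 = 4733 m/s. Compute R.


Z1 = 2364 * 4363 = 10314132
Z2 = 2769 * 4733 = 13105677
R = (13105677 - 10314132) / (13105677 + 10314132) = 2791545 / 23419809 = 0.1192

0.1192


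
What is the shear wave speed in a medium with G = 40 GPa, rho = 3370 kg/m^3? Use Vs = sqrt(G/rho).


Convert G to Pa: G = 40e9 Pa
Compute G/rho = 40e9 / 3370 = 11869436.2018
Vs = sqrt(11869436.2018) = 3445.2 m/s

3445.2


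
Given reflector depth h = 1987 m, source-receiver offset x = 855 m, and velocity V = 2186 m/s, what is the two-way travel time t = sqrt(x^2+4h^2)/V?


x^2 + 4h^2 = 855^2 + 4*1987^2 = 731025 + 15792676 = 16523701
sqrt(16523701) = 4064.9355
t = 4064.9355 / 2186 = 1.8595 s

1.8595


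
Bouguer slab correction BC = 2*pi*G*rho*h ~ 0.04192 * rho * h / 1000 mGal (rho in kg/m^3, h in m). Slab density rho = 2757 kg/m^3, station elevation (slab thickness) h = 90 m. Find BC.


BC = 0.04192 * rho * h / 1000
= 0.04192 * 2757 * 90 / 1000
= 10.4016 mGal

10.4016


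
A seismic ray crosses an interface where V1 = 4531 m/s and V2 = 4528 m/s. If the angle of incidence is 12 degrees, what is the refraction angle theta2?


sin(theta1) = sin(12 deg) = 0.207912
sin(theta2) = V2/V1 * sin(theta1) = 4528/4531 * 0.207912 = 0.207774
theta2 = arcsin(0.207774) = 11.9919 degrees

11.9919


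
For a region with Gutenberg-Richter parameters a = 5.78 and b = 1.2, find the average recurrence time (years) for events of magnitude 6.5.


log10(N) = 5.78 - 1.2*6.5 = -2.02
N = 10^-2.02 = 0.00955
T = 1/N = 1/0.00955 = 104.7129 years

104.7129


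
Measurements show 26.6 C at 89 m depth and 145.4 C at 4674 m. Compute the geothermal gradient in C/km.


dT = 145.4 - 26.6 = 118.8 C
dz = 4674 - 89 = 4585 m
gradient = dT/dz * 1000 = 118.8/4585 * 1000 = 25.9106 C/km

25.9106


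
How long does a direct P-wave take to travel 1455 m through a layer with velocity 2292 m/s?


t = x / V
= 1455 / 2292
= 0.6348 s

0.6348


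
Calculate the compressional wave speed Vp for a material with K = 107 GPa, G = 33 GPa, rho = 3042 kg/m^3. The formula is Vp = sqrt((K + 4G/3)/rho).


First compute the effective modulus:
K + 4G/3 = 107e9 + 4*33e9/3 = 151000000000.0 Pa
Then divide by density:
151000000000.0 / 3042 = 49638395.7922 Pa/(kg/m^3)
Take the square root:
Vp = sqrt(49638395.7922) = 7045.45 m/s

7045.45


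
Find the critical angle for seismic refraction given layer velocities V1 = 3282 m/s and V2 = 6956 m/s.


V1/V2 = 3282/6956 = 0.471823
theta_c = arcsin(0.471823) = 28.1527 degrees

28.1527


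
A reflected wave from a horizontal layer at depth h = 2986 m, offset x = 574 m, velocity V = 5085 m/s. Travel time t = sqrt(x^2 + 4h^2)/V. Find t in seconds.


x^2 + 4h^2 = 574^2 + 4*2986^2 = 329476 + 35664784 = 35994260
sqrt(35994260) = 5999.5216
t = 5999.5216 / 5085 = 1.1798 s

1.1798


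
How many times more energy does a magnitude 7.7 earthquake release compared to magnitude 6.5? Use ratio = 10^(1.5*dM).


M2 - M1 = 7.7 - 6.5 = 1.2
1.5 * 1.2 = 1.8
ratio = 10^1.8 = 63.1

63.1


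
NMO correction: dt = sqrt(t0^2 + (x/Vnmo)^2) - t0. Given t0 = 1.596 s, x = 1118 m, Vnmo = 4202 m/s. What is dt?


x/Vnmo = 1118/4202 = 0.266064
(x/Vnmo)^2 = 0.07079
t0^2 = 2.547216
sqrt(2.547216 + 0.07079) = 1.618025
dt = 1.618025 - 1.596 = 0.022025

0.022025


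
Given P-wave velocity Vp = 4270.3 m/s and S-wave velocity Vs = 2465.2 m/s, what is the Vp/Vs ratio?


Vp/Vs = 4270.3 / 2465.2
= 1.7322

1.7322


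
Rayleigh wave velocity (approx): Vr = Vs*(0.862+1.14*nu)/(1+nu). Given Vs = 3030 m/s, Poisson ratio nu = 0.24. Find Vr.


Numerator factor = 0.862 + 1.14*0.24 = 1.1356
Denominator = 1 + 0.24 = 1.24
Vr = 3030 * 1.1356 / 1.24 = 2774.89 m/s

2774.89


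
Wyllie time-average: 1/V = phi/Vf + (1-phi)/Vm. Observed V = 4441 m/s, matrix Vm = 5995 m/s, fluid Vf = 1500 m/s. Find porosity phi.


1/V - 1/Vm = 1/4441 - 1/5995 = 5.837e-05
1/Vf - 1/Vm = 1/1500 - 1/5995 = 0.00049986
phi = 5.837e-05 / 0.00049986 = 0.1168

0.1168


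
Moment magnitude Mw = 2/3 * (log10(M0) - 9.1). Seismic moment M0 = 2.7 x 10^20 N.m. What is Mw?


log10(M0) = log10(2.7 x 10^20) = 20.4314
Mw = 2/3 * (20.4314 - 9.1)
= 2/3 * 11.3314
= 7.55

7.55


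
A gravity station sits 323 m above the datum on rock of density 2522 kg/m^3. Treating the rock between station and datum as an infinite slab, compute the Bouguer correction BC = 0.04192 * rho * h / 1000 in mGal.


BC = 0.04192 * rho * h / 1000
= 0.04192 * 2522 * 323 / 1000
= 34.1483 mGal

34.1483


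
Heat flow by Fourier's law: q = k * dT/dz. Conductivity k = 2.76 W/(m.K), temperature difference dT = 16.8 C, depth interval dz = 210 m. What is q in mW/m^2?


q = k * dT / dz * 1000
= 2.76 * 16.8 / 210 * 1000
= 0.2208 * 1000
= 220.8 mW/m^2

220.8


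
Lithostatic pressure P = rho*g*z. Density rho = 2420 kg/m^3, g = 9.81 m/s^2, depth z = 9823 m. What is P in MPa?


P = rho * g * z / 1e6
= 2420 * 9.81 * 9823 / 1e6
= 233199984.6 / 1e6
= 233.2 MPa

233.2


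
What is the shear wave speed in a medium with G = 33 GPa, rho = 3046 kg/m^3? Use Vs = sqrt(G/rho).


Convert G to Pa: G = 33e9 Pa
Compute G/rho = 33e9 / 3046 = 10833880.499
Vs = sqrt(10833880.499) = 3291.49 m/s

3291.49


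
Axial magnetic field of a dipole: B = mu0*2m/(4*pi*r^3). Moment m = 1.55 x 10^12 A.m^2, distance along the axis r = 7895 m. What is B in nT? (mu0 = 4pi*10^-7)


m = 1.55 x 10^12 = 1550000000000 A.m^2
2m = 3100000000000 A.m^2
r^3 = 7895^3 = 492103442375
B = (4pi*10^-7) * 3100000000000 / (4*pi * 492103442375) * 1e9
= 3895574.890451 / 6183954237486.19 * 1e9
= 629.9489 nT

629.9489


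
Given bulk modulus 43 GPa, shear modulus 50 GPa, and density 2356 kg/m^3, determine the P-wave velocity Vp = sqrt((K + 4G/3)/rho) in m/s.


First compute the effective modulus:
K + 4G/3 = 43e9 + 4*50e9/3 = 109666666666.67 Pa
Then divide by density:
109666666666.67 / 2356 = 46547821.1658 Pa/(kg/m^3)
Take the square root:
Vp = sqrt(46547821.1658) = 6822.6 m/s

6822.6


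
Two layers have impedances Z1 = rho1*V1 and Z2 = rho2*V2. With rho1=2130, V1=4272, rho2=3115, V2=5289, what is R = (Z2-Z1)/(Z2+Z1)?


Z1 = 2130 * 4272 = 9099360
Z2 = 3115 * 5289 = 16475235
R = (16475235 - 9099360) / (16475235 + 9099360) = 7375875 / 25574595 = 0.2884

0.2884


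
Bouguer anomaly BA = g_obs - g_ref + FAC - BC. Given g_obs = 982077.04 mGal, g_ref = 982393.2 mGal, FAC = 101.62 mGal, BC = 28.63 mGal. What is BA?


BA = g_obs - g_ref + FAC - BC
= 982077.04 - 982393.2 + 101.62 - 28.63
= -243.17 mGal

-243.17


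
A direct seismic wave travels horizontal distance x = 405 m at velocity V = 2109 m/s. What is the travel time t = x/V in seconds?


t = x / V
= 405 / 2109
= 0.192 s

0.192


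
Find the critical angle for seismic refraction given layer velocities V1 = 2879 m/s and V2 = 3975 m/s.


V1/V2 = 2879/3975 = 0.724277
theta_c = arcsin(0.724277) = 46.4087 degrees

46.4087


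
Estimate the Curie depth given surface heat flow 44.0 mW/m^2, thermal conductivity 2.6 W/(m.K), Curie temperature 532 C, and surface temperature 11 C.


T_Curie - T_surf = 532 - 11 = 521 C
Convert q to W/m^2: 44.0 mW/m^2 = 0.044 W/m^2
d = 521 * 2.6 / 0.044 = 30786.36 m

30786.36


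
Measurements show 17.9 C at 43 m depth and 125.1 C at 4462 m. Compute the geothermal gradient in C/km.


dT = 125.1 - 17.9 = 107.2 C
dz = 4462 - 43 = 4419 m
gradient = dT/dz * 1000 = 107.2/4419 * 1000 = 24.2589 C/km

24.2589


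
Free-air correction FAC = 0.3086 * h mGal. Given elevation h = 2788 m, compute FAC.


FAC = 0.3086 * h
= 0.3086 * 2788
= 860.3768 mGal

860.3768


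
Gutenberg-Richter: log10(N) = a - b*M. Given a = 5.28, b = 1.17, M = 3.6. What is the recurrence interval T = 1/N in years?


log10(N) = 5.28 - 1.17*3.6 = 1.068
N = 10^1.068 = 11.694994
T = 1/N = 1/11.694994 = 0.0855 years

0.0855


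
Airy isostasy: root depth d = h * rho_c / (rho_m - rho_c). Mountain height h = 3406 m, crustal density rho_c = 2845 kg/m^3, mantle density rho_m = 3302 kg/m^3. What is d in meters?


rho_m - rho_c = 3302 - 2845 = 457
d = 3406 * 2845 / 457
= 9690070 / 457
= 21203.65 m

21203.65


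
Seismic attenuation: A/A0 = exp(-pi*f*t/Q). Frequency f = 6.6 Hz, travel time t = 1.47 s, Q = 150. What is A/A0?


pi*f*t/Q = pi*6.6*1.47/150 = 0.203198
A/A0 = exp(-0.203198) = 0.816116

0.816116


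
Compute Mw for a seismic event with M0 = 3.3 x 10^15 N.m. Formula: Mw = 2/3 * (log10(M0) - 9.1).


log10(M0) = log10(3.3 x 10^15) = 15.5185
Mw = 2/3 * (15.5185 - 9.1)
= 2/3 * 6.4185
= 4.28

4.28


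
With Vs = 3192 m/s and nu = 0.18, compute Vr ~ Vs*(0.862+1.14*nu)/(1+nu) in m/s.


Numerator factor = 0.862 + 1.14*0.18 = 1.0672
Denominator = 1 + 0.18 = 1.18
Vr = 3192 * 1.0672 / 1.18 = 2886.87 m/s

2886.87


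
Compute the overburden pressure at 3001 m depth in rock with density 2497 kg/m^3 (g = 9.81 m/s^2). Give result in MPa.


P = rho * g * z / 1e6
= 2497 * 9.81 * 3001 / 1e6
= 73511205.57 / 1e6
= 73.5112 MPa

73.5112


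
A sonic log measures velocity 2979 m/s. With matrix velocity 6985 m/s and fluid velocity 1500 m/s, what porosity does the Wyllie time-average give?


1/V - 1/Vm = 1/2979 - 1/6985 = 0.00019252
1/Vf - 1/Vm = 1/1500 - 1/6985 = 0.0005235
phi = 0.00019252 / 0.0005235 = 0.3678

0.3678


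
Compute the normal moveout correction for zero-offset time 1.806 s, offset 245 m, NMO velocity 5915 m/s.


x/Vnmo = 245/5915 = 0.04142
(x/Vnmo)^2 = 0.001716
t0^2 = 3.261636
sqrt(3.261636 + 0.001716) = 1.806475
dt = 1.806475 - 1.806 = 0.000475

4.750000e-04
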